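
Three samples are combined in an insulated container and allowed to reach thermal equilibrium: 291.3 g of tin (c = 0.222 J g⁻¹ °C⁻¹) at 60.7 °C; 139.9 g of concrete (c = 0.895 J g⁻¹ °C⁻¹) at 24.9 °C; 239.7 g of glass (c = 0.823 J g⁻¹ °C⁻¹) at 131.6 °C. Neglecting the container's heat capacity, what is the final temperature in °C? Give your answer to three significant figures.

T_f = 85.2 °C

Σ mᵢcᵢ(T − Tᵢ) = 0  ⇒  T = Σ mᵢcᵢTᵢ / Σ mᵢcᵢ
Σ mᵢcᵢ = 291.3×0.222 + 139.9×0.895 + 239.7×0.823 = 387.1522
Σ mᵢcᵢTᵢ = 64.6686×60.7 + 125.2105×24.9 + 197.2731×131.6 = 33004
T = 33004 / 387.1522 = 85.248 °C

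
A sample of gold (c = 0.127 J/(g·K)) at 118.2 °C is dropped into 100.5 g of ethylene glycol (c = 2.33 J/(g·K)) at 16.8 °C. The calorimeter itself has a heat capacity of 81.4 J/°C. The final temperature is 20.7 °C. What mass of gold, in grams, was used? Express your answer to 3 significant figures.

q_gained = (100.5 × 2.33 + 81.4) × (20.7 − 16.8) = 1231 J
q_lost = m × 0.127 × (118.2 − 20.7) = 12.3825 m
m = 1231 / 12.3825 = 99.4 g

m = 99.4 g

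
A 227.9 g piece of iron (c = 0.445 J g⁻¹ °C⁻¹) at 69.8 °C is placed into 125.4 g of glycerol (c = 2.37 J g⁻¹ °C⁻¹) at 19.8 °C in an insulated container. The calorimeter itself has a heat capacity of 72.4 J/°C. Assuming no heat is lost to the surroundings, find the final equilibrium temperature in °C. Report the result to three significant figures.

Heat lost by iron = heat gained by glycerol + calorimeter.
(227.9)(0.445)(69.8 − T) = [(125.4)(2.37) + 72.4](T − 19.8)
101.4155 (69.8 − T) = 369.598 (T − 19.8)
7078.8 − 101.4155 T = 369.598 T − 7318.0
14396.8 = 471.0135 T
T = 30.57 °C

T_f = 30.6 °C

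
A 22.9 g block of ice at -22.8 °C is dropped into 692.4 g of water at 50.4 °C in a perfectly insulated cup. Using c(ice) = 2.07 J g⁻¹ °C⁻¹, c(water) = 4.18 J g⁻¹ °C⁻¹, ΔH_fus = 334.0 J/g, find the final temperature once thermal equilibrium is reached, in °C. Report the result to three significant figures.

Heat to bring ice to 0 °C and melt it: q₁ = 22.9×2.07×22.8 + 22.9×334.0 = 8729.4 J
Heat the water can supply cooling to 0 °C: 692.4×4.18×50.4 = 145869 J > q₁, so all ice melts.
Energy balance: 692.4×4.18×(50.4 − T) = 8729.4 + 22.9×4.18×(T − 0)
2894.232(50.4 − T) = 8729.4 + 95.722 T
145869 − 8729.4 = 2989.954 T
T = 137139.6 / 2989.954 = 45.87 °C

T_f = 45.9 °C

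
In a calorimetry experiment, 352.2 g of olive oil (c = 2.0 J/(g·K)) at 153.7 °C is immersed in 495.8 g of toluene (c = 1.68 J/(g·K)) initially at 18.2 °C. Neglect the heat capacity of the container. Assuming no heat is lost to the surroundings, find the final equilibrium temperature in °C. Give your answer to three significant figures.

T_f = 80.3 °C

Heat lost by olive oil = heat gained by toluene.
(352.2)(2.0)(153.7 − T) = (495.8)(1.68)(T − 18.2)
704.4 (153.7 − T) = 832.944 (T − 18.2)
108270 − 704.4 T = 832.944 T − 15160
123430 = 1537.344 T
T = 80.29 °C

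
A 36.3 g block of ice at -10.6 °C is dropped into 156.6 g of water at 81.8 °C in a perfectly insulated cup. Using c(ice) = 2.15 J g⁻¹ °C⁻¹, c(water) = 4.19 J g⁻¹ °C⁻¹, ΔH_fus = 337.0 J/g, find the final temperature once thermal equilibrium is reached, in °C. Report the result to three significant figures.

T_f = 50.2 °C

Heat to bring ice to 0 °C and melt it: q₁ = 36.3×2.15×10.6 + 36.3×337.0 = 13060 J
Heat the water can supply cooling to 0 °C: 156.6×4.19×81.8 = 53673.4 J > q₁, so all ice melts.
Energy balance: 156.6×4.19×(81.8 − T) = 13060 + 36.3×4.19×(T − 0)
656.154(81.8 − T) = 13060 + 152.097 T
53673.4 − 13060 = 808.251 T
T = 40613.4 / 808.251 = 50.248 °C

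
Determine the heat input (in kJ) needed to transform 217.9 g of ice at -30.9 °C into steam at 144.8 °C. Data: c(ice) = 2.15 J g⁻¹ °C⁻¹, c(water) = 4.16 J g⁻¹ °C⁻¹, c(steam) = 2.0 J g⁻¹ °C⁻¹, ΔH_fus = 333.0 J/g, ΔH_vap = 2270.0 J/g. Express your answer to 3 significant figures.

q = 692 kJ

q1 (heat ice -30.9→0.0 °C): 217.9 × 2.15 × 30.9 = 14476 J
q2 (melt at 0 °C): 217.9 × 333.0 = 72561 J
q3 (heat water 0.0→100.0 °C): 217.9 × 4.16 × 100.0 = 90646 J
q4 (vaporize at 100 °C): 217.9 × 2270.0 = 494633 J
q5 (heat steam 100.0→144.8 °C): 217.9 × 2.0 × 44.8 = 19524 J
Total: 14476 + 72561 + 90646 + 494633 + 19524 = 691840 J = 692 kJ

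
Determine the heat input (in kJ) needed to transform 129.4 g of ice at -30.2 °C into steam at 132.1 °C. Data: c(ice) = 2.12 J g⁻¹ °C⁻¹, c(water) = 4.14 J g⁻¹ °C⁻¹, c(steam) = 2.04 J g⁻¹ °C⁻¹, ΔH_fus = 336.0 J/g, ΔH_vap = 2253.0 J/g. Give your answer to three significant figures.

q = 405 kJ

q1 (heat ice -30.2→0.0 °C): 129.4 × 2.12 × 30.2 = 8285 J
q2 (melt at 0 °C): 129.4 × 336.0 = 43478 J
q3 (heat water 0.0→100.0 °C): 129.4 × 4.14 × 100.0 = 53572 J
q4 (vaporize at 100 °C): 129.4 × 2253.0 = 291538 J
q5 (heat steam 100.0→132.1 °C): 129.4 × 2.04 × 32.1 = 8474 J
Total: 8285 + 43478 + 53572 + 291538 + 8474 = 405347 J = 405 kJ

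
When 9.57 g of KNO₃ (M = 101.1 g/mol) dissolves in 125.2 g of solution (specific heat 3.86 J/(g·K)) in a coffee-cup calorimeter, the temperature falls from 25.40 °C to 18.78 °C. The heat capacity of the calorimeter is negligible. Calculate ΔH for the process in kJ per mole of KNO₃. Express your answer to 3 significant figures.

ΔH = 33.8 kJ/mol

|ΔT| = |18.78 − 25.40| = 6.62 °C
|q_surr| = (125.2 × 3.86) × 6.62 = 483.272 × 6.62 = 3199 J
n(KNO₃) = 9.57 / 101.1 = 0.09466 mol
Temperature fell, so q_rxn = +|q_surr| = 3.199 kJ
ΔH = q_rxn / n = 33.79 kJ/mol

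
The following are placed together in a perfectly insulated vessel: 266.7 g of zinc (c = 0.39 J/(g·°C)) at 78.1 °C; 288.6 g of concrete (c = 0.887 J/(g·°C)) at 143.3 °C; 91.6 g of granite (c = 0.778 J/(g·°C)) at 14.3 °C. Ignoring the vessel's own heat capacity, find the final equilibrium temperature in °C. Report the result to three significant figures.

Σ mᵢcᵢ(T − Tᵢ) = 0  ⇒  T = Σ mᵢcᵢTᵢ / Σ mᵢcᵢ
Σ mᵢcᵢ = 266.7×0.39 + 288.6×0.887 + 91.6×0.778 = 431.2660
Σ mᵢcᵢTᵢ = 104.013×78.1 + 255.9882×143.3 + 71.2648×14.3 = 45826
T = 45826 / 431.2660 = 106.3 °C

T_f = 106 °C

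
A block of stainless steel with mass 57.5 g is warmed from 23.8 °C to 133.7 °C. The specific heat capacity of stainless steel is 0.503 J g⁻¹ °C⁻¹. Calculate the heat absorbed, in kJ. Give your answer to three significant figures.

q = m c ΔT = 57.5 × 0.503 × (133.7 − 23.8)
q = 57.5 × 0.503 × 109.9 = 3179 J = 3.18 kJ

q = 3.18 kJ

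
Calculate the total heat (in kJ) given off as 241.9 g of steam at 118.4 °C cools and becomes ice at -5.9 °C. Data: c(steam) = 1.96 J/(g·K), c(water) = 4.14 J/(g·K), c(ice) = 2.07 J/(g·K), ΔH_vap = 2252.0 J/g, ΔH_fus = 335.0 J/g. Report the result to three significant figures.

q1 (cool steam 118.4→100 °C): 241.9 × 1.96 × 18.4 = 8724 J
q2 (condense at 100 °C): 241.9 × 2252.0 = 544759 J
q3 (cool water 100→0 °C): 241.9 × 4.14 × 100.0 = 100147 J
q4 (freeze at 0 °C): 241.9 × 335.0 = 81037 J
q5 (cool ice 0→-5.9 °C): 241.9 × 2.07 × 5.9 = 2954 J
Total: 8724 + 544759 + 100147 + 81037 + 2954 = 737621 J = 738 kJ

q = 738 kJ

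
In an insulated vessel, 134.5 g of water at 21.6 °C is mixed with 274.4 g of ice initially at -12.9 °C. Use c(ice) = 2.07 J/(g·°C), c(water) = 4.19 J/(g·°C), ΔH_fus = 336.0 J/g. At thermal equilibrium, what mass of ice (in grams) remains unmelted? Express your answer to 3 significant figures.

Heat to warm all ice to 0 °C: 274.4×2.07×12.9 = 7327.3 J
Heat released by water cooling to 0 °C: 134.5×4.19×21.6 = 12173 J
12173 J < 7327.3 + 274.4×336.0 = 99525.7 J, so not all ice melts; final T = 0 °C.
Heat left for melting: 12173 − 7327.3 = 4845.7 J
Mass melted = 4845.7 / 336.0 = 14.42 g
Ice remaining = 274.4 − 14.42 = 259.98 g

m_ice remaining = 260 g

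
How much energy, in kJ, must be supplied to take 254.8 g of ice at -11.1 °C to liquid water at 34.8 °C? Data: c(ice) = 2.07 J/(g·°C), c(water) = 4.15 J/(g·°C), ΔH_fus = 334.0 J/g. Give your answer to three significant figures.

q = 128 kJ

q1 (heat ice -11.1→0.0 °C): 254.8 × 2.07 × 11.1 = 5855 J
q2 (melt at 0 °C): 254.8 × 334.0 = 85103 J
q3 (heat water 0.0→34.8 °C): 254.8 × 4.15 × 34.8 = 36798 J
Total: 5855 + 85103 + 36798 = 127756 J = 128 kJ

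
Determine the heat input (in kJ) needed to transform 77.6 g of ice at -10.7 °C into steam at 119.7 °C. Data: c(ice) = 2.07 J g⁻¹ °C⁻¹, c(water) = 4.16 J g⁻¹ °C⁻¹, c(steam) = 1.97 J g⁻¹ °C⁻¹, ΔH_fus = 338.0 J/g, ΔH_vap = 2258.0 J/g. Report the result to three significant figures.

q1 (heat ice -10.7→0.0 °C): 77.6 × 2.07 × 10.7 = 1719 J
q2 (melt at 0 °C): 77.6 × 338.0 = 26229 J
q3 (heat water 0.0→100.0 °C): 77.6 × 4.16 × 100.0 = 32282 J
q4 (vaporize at 100 °C): 77.6 × 2258.0 = 175221 J
q5 (heat steam 100.0→119.7 °C): 77.6 × 1.97 × 19.7 = 3012 J
Total: 1719 + 26229 + 32282 + 175221 + 3012 = 238463 J = 238 kJ

q = 238 kJ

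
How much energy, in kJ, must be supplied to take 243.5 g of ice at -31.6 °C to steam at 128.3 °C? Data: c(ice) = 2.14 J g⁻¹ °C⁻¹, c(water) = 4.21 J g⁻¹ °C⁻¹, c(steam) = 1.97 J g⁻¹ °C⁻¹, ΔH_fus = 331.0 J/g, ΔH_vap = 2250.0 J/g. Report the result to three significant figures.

q1 (heat ice -31.6→0.0 °C): 243.5 × 2.14 × 31.6 = 16466 J
q2 (melt at 0 °C): 243.5 × 331.0 = 80599 J
q3 (heat water 0.0→100.0 °C): 243.5 × 4.21 × 100.0 = 102514 J
q4 (vaporize at 100 °C): 243.5 × 2250.0 = 547875 J
q5 (heat steam 100.0→128.3 °C): 243.5 × 1.97 × 28.3 = 13575 J
Total: 16466 + 80599 + 102514 + 547875 + 13575 = 761029 J = 761 kJ

q = 761 kJ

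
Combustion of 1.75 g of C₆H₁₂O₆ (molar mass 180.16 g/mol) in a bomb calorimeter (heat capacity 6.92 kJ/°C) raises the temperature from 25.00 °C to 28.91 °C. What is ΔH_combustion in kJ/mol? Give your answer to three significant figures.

ΔT = 28.91 − 25.00 = 3.91 °C
q_cal = C_cal × ΔT = 6.92 × 3.91 = 27.0572 kJ
n = 1.75 / 180.16 = 0.009714 mol
q_rxn = −q_cal = -27.0572 kJ
ΔH = -27.0572 / 0.009714 = -2785 kJ/mol

ΔH = -2790 kJ/mol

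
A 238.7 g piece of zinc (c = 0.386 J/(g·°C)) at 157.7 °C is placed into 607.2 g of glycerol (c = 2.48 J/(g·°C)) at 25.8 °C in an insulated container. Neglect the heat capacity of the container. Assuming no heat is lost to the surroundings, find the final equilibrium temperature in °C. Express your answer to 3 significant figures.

T_f = 33.4 °C

Heat lost by zinc = heat gained by glycerol.
(238.7)(0.386)(157.7 − T) = (607.2)(2.48)(T − 25.8)
92.1382 (157.7 − T) = 1505.856 (T − 25.8)
14530 − 92.1382 T = 1505.856 T − 38851
53381 = 1597.9942 T
T = 33.41 °C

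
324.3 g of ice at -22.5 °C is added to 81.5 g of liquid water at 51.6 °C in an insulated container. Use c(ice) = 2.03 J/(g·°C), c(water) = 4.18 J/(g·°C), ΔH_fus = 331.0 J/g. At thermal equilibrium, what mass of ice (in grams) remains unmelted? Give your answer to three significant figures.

Heat to warm all ice to 0 °C: 324.3×2.03×22.5 = 14812 J
Heat released by water cooling to 0 °C: 81.5×4.18×51.6 = 17579 J
17579 J < 14812 + 324.3×331.0 = 122155.3 J, so not all ice melts; final T = 0 °C.
Heat left for melting: 17579 − 14812 = 2767 J
Mass melted = 2767 / 331.0 = 8.360 g
Ice remaining = 324.3 − 8.360 = 315.940 g

m_ice remaining = 316 g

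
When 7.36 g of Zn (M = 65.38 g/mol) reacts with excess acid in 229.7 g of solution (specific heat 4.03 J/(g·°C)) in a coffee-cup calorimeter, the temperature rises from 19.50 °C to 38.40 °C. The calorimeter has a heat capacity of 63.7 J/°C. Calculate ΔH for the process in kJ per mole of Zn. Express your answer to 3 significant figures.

|ΔT| = |38.40 − 19.50| = 18.90 °C
|q_surr| = (229.7 × 4.03 + 63.7) × 18.90 = 989.391 × 18.90 = 18700 J
n(Zn) = 7.36 / 65.38 = 0.1126 mol
Temperature rose, so q_rxn = −|q_surr| = -18.70 kJ
ΔH = q_rxn / n = -166.1 kJ/mol

ΔH = -166 kJ/mol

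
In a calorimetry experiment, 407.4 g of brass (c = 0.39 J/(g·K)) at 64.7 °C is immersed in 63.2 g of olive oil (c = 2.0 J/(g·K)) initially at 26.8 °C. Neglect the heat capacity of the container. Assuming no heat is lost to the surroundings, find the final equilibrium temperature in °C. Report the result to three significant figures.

T_f = 47.9 °C

Heat lost by brass = heat gained by olive oil.
(407.4)(0.39)(64.7 − T) = (63.2)(2.0)(T − 26.8)
158.886 (64.7 − T) = 126.4 (T − 26.8)
10280 − 158.886 T = 126.4 T − 3387.5
13667.5 = 285.286 T
T = 47.91 °C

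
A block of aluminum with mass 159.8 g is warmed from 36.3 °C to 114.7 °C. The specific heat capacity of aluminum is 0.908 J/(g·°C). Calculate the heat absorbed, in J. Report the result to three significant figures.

q = m c ΔT = 159.8 × 0.908 × (114.7 − 36.3)
q = 159.8 × 0.908 × 78.4 = 11380 J

q = 11400 J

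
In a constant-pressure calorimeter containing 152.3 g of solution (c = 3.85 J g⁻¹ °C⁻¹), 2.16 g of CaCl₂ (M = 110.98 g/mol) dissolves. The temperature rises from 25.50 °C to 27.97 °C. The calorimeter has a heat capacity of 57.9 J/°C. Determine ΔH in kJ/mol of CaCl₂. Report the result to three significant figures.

|ΔT| = |27.97 − 25.50| = 2.47 °C
|q_surr| = (152.3 × 3.85 + 57.9) × 2.47 = 644.255 × 2.47 = 1591 J
n(CaCl₂) = 2.16 / 110.98 = 0.01946 mol
Temperature rose, so q_rxn = −|q_surr| = -1.591 kJ
ΔH = q_rxn / n = -81.76 kJ/mol

ΔH = -81.8 kJ/mol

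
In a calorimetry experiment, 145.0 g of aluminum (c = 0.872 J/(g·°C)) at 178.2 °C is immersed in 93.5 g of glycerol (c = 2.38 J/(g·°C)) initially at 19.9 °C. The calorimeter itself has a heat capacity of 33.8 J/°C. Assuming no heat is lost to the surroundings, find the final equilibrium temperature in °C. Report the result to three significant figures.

T_f = 72.2 °C

Heat lost by aluminum = heat gained by glycerol + calorimeter.
(145.0)(0.872)(178.2 − T) = [(93.5)(2.38) + 33.8](T − 19.9)
126.44 (178.2 − T) = 256.33 (T − 19.9)
22532 − 126.44 T = 256.33 T − 5101.0
27633.0 = 382.77 T
T = 72.19 °C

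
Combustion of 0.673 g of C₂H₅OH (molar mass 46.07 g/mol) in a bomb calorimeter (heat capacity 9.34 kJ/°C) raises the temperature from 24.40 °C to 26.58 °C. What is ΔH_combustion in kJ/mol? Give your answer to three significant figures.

ΔT = 26.58 − 24.40 = 2.18 °C
q_cal = C_cal × ΔT = 9.34 × 2.18 = 20.3612 kJ
n = 0.673 / 46.07 = 0.01461 mol
q_rxn = −q_cal = -20.3612 kJ
ΔH = -20.3612 / 0.01461 = -1394 kJ/mol

ΔH = -1390 kJ/mol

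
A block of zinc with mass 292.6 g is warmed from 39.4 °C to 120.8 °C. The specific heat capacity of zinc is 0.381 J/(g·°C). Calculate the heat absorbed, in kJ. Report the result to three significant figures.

q = 9.07 kJ

q = m c ΔT = 292.6 × 0.381 × (120.8 − 39.4)
q = 292.6 × 0.381 × 81.4 = 9074.5 J = 9.07 kJ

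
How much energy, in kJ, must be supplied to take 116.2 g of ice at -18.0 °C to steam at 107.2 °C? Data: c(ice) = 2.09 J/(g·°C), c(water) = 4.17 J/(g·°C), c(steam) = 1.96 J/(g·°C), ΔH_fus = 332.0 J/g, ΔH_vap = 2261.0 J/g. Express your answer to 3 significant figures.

q1 (heat ice -18.0→0.0 °C): 116.2 × 2.09 × 18.0 = 4371 J
q2 (melt at 0 °C): 116.2 × 332.0 = 38578 J
q3 (heat water 0.0→100.0 °C): 116.2 × 4.17 × 100.0 = 48455 J
q4 (vaporize at 100 °C): 116.2 × 2261.0 = 262728 J
q5 (heat steam 100.0→107.2 °C): 116.2 × 1.96 × 7.2 = 1640 J
Total: 4371 + 38578 + 48455 + 262728 + 1640 = 355772 J = 356 kJ

q = 356 kJ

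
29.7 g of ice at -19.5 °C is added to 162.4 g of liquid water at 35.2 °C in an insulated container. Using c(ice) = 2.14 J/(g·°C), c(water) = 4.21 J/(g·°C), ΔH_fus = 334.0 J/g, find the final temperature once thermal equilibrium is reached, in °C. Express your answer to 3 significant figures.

T_f = 16.0 °C

Heat to bring ice to 0 °C and melt it: q₁ = 29.7×2.14×19.5 + 29.7×334.0 = 11159 J
Heat the water can supply cooling to 0 °C: 162.4×4.21×35.2 = 24066.4 J > q₁, so all ice melts.
Energy balance: 162.4×4.21×(35.2 − T) = 11159 + 29.7×4.21×(T − 0)
683.704(35.2 − T) = 11159 + 125.037 T
24066.4 − 11159 = 808.741 T
T = 12907.4 / 808.741 = 15.96 °C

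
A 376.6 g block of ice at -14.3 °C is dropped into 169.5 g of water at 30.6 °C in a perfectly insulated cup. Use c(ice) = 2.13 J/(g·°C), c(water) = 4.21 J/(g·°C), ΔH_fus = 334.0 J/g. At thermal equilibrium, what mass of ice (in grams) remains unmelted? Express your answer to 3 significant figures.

Heat to warm all ice to 0 °C: 376.6×2.13×14.3 = 11471 J
Heat released by water cooling to 0 °C: 169.5×4.21×30.6 = 21836 J
21836 J < 11471 + 376.6×334.0 = 137255.4 J, so not all ice melts; final T = 0 °C.
Heat left for melting: 21836 − 11471 = 10365 J
Mass melted = 10365 / 334.0 = 31.03 g
Ice remaining = 376.6 − 31.03 = 345.57 g

m_ice remaining = 346 g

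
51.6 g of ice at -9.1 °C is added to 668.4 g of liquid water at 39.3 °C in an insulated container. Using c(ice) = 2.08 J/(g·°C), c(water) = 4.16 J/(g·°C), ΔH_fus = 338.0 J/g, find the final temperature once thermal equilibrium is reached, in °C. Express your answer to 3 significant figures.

Heat to bring ice to 0 °C and melt it: q₁ = 51.6×2.08×9.1 + 51.6×338.0 = 18417 J
Heat the water can supply cooling to 0 °C: 668.4×4.16×39.3 = 109275 J > q₁, so all ice melts.
Energy balance: 668.4×4.16×(39.3 − T) = 18417 + 51.6×4.16×(T − 0)
2780.544(39.3 − T) = 18417 + 214.656 T
109275 − 18417 = 2995.200 T
T = 90858 / 2995.200 = 30.33 °C

T_f = 30.3 °C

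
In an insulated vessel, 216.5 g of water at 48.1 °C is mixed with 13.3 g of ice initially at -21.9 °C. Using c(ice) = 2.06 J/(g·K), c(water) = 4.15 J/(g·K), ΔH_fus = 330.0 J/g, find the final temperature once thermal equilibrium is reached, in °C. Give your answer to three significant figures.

T_f = 40.1 °C

Heat to bring ice to 0 °C and melt it: q₁ = 13.3×2.06×21.9 + 13.3×330.0 = 4989.0 J
Heat the water can supply cooling to 0 °C: 216.5×4.15×48.1 = 43216.6 J > q₁, so all ice melts.
Energy balance: 216.5×4.15×(48.1 − T) = 4989.0 + 13.3×4.15×(T − 0)
898.475(48.1 − T) = 4989.0 + 55.195 T
43216.6 − 4989.0 = 953.670 T
T = 38227.6 / 953.670 = 40.08 °C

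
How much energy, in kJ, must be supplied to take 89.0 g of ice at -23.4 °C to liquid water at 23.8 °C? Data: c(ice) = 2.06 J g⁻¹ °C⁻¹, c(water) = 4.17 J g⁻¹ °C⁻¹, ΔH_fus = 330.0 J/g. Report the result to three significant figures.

q = 42.5 kJ

q1 (heat ice -23.4→0.0 °C): 89.0 × 2.06 × 23.4 = 4290 J
q2 (melt at 0 °C): 89.0 × 330.0 = 29370 J
q3 (heat water 0.0→23.8 °C): 89.0 × 4.17 × 23.8 = 8833 J
Total: 4290 + 29370 + 8833 = 42493 J = 42.5 kJ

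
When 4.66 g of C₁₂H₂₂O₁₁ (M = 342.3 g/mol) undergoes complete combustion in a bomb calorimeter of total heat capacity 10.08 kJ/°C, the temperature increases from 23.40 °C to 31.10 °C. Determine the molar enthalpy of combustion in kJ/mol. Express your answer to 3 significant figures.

ΔT = 31.10 − 23.40 = 7.70 °C
q_cal = C_cal × ΔT = 10.08 × 7.70 = 77.616 kJ
n = 4.66 / 342.3 = 0.01361 mol
q_rxn = −q_cal = -77.616 kJ
ΔH = -77.616 / 0.01361 = -5703 kJ/mol

ΔH = -5700 kJ/mol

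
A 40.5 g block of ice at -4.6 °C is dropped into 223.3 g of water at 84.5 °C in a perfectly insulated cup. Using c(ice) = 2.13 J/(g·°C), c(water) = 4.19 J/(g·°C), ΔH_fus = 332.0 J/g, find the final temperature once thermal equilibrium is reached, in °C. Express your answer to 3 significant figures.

Heat to bring ice to 0 °C and melt it: q₁ = 40.5×2.13×4.6 + 40.5×332.0 = 13843 J
Heat the water can supply cooling to 0 °C: 223.3×4.19×84.5 = 79060.5 J > q₁, so all ice melts.
Energy balance: 223.3×4.19×(84.5 − T) = 13843 + 40.5×4.19×(T − 0)
935.627(84.5 − T) = 13843 + 169.695 T
79060.5 − 13843 = 1105.322 T
T = 65217.5 / 1105.322 = 59.00 °C

T_f = 59.0 °C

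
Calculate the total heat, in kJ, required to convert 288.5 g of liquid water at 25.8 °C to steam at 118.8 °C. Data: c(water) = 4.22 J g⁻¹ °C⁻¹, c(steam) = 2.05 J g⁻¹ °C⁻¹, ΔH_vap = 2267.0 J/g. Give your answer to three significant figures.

q1 (heat water 25.8→100.0 °C): 288.5 × 4.22 × 74.2 = 90336 J
q2 (vaporize at 100 °C): 288.5 × 2267.0 = 654030 J
q3 (heat steam 100.0→118.8 °C): 288.5 × 2.05 × 18.8 = 11119 J
Total: 90336 + 654030 + 11119 = 755485 J = 755 kJ

q = 755 kJ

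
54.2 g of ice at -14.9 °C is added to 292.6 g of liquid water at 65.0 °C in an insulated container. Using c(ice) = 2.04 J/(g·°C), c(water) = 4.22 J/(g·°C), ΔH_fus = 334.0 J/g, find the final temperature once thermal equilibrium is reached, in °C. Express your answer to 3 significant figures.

Heat to bring ice to 0 °C and melt it: q₁ = 54.2×2.04×14.9 + 54.2×334.0 = 19750 J
Heat the water can supply cooling to 0 °C: 292.6×4.22×65.0 = 80260.2 J > q₁, so all ice melts.
Energy balance: 292.6×4.22×(65.0 − T) = 19750 + 54.2×4.22×(T − 0)
1234.772(65.0 − T) = 19750 + 228.724 T
80260.2 − 19750 = 1463.496 T
T = 60510.2 / 1463.496 = 41.346 °C

T_f = 41.3 °C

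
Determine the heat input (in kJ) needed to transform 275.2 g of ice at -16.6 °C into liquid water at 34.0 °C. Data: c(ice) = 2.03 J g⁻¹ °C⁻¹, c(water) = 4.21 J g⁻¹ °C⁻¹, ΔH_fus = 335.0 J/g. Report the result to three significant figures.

q = 141 kJ

q1 (heat ice -16.6→0.0 °C): 275.2 × 2.03 × 16.6 = 9274 J
q2 (melt at 0 °C): 275.2 × 335.0 = 92192 J
q3 (heat water 0.0→34.0 °C): 275.2 × 4.21 × 34.0 = 39392 J
Total: 9274 + 92192 + 39392 = 140858 J = 141 kJ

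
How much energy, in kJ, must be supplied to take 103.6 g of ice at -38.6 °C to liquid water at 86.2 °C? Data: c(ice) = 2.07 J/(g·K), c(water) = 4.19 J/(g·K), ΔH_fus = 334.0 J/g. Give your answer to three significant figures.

q = 80.3 kJ

q1 (heat ice -38.6→0.0 °C): 103.6 × 2.07 × 38.6 = 8278 J
q2 (melt at 0 °C): 103.6 × 334.0 = 34602 J
q3 (heat water 0.0→86.2 °C): 103.6 × 4.19 × 86.2 = 37418 J
Total: 8278 + 34602 + 37418 = 80298 J = 80.3 kJ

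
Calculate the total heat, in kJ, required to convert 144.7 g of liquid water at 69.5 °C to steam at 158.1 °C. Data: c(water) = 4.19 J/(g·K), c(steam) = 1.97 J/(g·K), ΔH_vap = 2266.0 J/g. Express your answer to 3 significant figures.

q = 363 kJ

q1 (heat water 69.5→100.0 °C): 144.7 × 4.19 × 30.5 = 18492 J
q2 (vaporize at 100 °C): 144.7 × 2266.0 = 327890 J
q3 (heat steam 100.0→158.1 °C): 144.7 × 1.97 × 58.1 = 16562 J
Total: 18492 + 327890 + 16562 = 362944 J = 363 kJ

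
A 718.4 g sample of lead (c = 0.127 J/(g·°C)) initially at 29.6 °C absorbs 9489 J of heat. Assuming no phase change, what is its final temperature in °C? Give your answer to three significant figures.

T_f = 134 °C

ΔT = q / (m c) = 9489 / (718.4 × 0.127) = 104.0 °C
T_f = 29.6 + 104.0 = 133.6 °C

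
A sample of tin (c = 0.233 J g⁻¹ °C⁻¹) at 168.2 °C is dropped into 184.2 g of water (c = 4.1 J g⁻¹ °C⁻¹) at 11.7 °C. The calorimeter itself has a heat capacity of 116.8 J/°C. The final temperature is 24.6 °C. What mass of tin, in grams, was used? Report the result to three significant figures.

m = 336 g

q_gained = (184.2 × 4.1 + 116.8) × (24.6 − 11.7) = 11250 J
q_lost = m × 0.233 × (168.2 − 24.6) = 33.4588 m
m = 11250 / 33.4588 = 336 g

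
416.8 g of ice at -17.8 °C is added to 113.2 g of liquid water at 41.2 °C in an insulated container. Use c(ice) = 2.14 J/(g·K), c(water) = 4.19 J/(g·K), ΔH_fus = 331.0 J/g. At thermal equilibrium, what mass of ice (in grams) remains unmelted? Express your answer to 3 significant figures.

Heat to warm all ice to 0 °C: 416.8×2.14×17.8 = 15877 J
Heat released by water cooling to 0 °C: 113.2×4.19×41.2 = 19541 J
19541 J < 15877 + 416.8×331.0 = 153837.8 J, so not all ice melts; final T = 0 °C.
Heat left for melting: 19541 − 15877 = 3664 J
Mass melted = 3664 / 331.0 = 11.07 g
Ice remaining = 416.8 − 11.07 = 405.73 g

m_ice remaining = 406 g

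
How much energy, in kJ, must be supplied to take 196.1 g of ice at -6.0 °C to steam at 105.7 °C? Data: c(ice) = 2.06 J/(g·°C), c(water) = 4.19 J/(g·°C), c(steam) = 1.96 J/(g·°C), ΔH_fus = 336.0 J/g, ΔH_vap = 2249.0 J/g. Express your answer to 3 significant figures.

q = 594 kJ

q1 (heat ice -6.0→0.0 °C): 196.1 × 2.06 × 6.0 = 2424 J
q2 (melt at 0 °C): 196.1 × 336.0 = 65890 J
q3 (heat water 0.0→100.0 °C): 196.1 × 4.19 × 100.0 = 82166 J
q4 (vaporize at 100 °C): 196.1 × 2249.0 = 441029 J
q5 (heat steam 100.0→105.7 °C): 196.1 × 1.96 × 5.7 = 2191 J
Total: 2424 + 65890 + 82166 + 441029 + 2191 = 593700 J = 594 kJ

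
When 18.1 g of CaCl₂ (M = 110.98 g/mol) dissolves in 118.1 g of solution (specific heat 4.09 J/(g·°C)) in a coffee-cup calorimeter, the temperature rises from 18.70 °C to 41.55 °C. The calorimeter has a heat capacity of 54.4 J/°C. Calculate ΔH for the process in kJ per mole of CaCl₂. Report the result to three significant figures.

|ΔT| = |41.55 − 18.70| = 22.85 °C
|q_surr| = (118.1 × 4.09 + 54.4) × 22.85 = 537.429 × 22.85 = 12280 J
n(CaCl₂) = 18.1 / 110.98 = 0.1631 mol
Temperature rose, so q_rxn = −|q_surr| = -12.28 kJ
ΔH = q_rxn / n = -75.29 kJ/mol

ΔH = -75.3 kJ/mol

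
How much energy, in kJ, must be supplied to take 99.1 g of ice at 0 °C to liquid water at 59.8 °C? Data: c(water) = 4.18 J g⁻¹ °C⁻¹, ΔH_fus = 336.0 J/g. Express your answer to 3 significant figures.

q = 58.1 kJ

q1 (melt at 0 °C): 99.1 × 336.0 = 33298 J
q2 (heat water 0.0→59.8 °C): 99.1 × 4.18 × 59.8 = 24771 J
Total: 33298 + 24771 = 58069 J = 58.1 kJ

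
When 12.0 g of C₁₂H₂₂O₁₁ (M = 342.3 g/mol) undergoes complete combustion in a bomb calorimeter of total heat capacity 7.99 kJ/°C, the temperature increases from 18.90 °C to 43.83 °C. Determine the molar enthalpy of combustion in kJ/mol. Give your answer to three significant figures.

ΔT = 43.83 − 18.90 = 24.93 °C
q_cal = C_cal × ΔT = 7.99 × 24.93 = 199.1907 kJ
n = 12.0 / 342.3 = 0.03506 mol
q_rxn = −q_cal = -199.1907 kJ
ΔH = -199.1907 / 0.03506 = -5681 kJ/mol

ΔH = -5680 kJ/mol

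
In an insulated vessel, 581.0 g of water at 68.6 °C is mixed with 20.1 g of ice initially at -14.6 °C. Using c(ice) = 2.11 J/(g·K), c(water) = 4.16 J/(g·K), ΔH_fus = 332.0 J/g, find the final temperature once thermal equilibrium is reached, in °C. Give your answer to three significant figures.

Heat to bring ice to 0 °C and melt it: q₁ = 20.1×2.11×14.6 + 20.1×332.0 = 7292.4 J
Heat the water can supply cooling to 0 °C: 581.0×4.16×68.6 = 165803 J > q₁, so all ice melts.
Energy balance: 581.0×4.16×(68.6 − T) = 7292.4 + 20.1×4.16×(T − 0)
2416.96(68.6 − T) = 7292.4 + 83.616 T
165803 − 7292.4 = 2500.576 T
T = 158510.6 / 2500.576 = 63.39 °C

T_f = 63.4 °C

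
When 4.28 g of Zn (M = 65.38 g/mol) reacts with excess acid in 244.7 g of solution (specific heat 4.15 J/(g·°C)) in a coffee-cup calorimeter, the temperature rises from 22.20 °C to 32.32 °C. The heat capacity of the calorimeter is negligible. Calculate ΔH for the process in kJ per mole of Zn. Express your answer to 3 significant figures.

ΔH = -157 kJ/mol

|ΔT| = |32.32 − 22.20| = 10.12 °C
|q_surr| = (244.7 × 4.15) × 10.12 = 1015.505 × 10.12 = 10280 J
n(Zn) = 4.28 / 65.38 = 0.06546 mol
Temperature rose, so q_rxn = −|q_surr| = -10.28 kJ
ΔH = q_rxn / n = -157.0 kJ/mol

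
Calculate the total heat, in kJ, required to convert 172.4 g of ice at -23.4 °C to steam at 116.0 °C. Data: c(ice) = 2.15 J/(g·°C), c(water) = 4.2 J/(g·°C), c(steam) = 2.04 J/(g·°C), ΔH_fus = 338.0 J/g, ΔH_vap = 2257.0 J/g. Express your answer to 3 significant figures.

q = 534 kJ

q1 (heat ice -23.4→0.0 °C): 172.4 × 2.15 × 23.4 = 8673 J
q2 (melt at 0 °C): 172.4 × 338.0 = 58271 J
q3 (heat water 0.0→100.0 °C): 172.4 × 4.2 × 100.0 = 72408 J
q4 (vaporize at 100 °C): 172.4 × 2257.0 = 389107 J
q5 (heat steam 100.0→116.0 °C): 172.4 × 2.04 × 16.0 = 5627 J
Total: 8673 + 58271 + 72408 + 389107 + 5627 = 534086 J = 534 kJ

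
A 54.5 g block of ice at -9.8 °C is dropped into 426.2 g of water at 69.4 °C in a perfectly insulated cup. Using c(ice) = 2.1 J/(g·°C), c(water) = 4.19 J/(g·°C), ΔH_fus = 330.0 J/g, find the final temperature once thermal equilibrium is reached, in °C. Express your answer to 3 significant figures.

Heat to bring ice to 0 °C and melt it: q₁ = 54.5×2.1×9.8 + 54.5×330.0 = 19107 J
Heat the water can supply cooling to 0 °C: 426.2×4.19×69.4 = 123933 J > q₁, so all ice melts.
Energy balance: 426.2×4.19×(69.4 − T) = 19107 + 54.5×4.19×(T − 0)
1785.778(69.4 − T) = 19107 + 228.355 T
123933 − 19107 = 2014.133 T
T = 104826 / 2014.133 = 52.045 °C

T_f = 52.0 °C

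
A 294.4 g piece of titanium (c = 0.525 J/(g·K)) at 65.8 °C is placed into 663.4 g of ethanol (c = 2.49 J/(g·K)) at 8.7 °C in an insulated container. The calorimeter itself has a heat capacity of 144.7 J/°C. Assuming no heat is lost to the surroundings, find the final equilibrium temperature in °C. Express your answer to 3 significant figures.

T_f = 13.2 °C

Heat lost by titanium = heat gained by ethanol + calorimeter.
(294.4)(0.525)(65.8 − T) = [(663.4)(2.49) + 144.7](T − 8.7)
154.56 (65.8 − T) = 1796.566 (T − 8.7)
10170 − 154.56 T = 1796.566 T − 15630
25800 = 1951.126 T
T = 13.22 °C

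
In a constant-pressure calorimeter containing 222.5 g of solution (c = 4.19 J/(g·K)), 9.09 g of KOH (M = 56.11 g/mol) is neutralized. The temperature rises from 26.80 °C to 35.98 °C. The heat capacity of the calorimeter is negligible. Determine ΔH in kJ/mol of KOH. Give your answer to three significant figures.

ΔH = -52.8 kJ/mol

|ΔT| = |35.98 − 26.80| = 9.18 °C
|q_surr| = (222.5 × 4.19) × 9.18 = 932.275 × 9.18 = 8558 J
n(KOH) = 9.09 / 56.11 = 0.1620 mol
Temperature rose, so q_rxn = −|q_surr| = -8.558 kJ
ΔH = q_rxn / n = -52.83 kJ/mol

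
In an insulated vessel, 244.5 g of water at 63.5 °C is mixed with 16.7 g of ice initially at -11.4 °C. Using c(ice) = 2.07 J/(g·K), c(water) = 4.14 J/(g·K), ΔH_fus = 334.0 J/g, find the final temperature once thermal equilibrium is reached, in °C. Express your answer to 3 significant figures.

T_f = 53.9 °C

Heat to bring ice to 0 °C and melt it: q₁ = 16.7×2.07×11.4 + 16.7×334.0 = 5971.9 J
Heat the water can supply cooling to 0 °C: 244.5×4.14×63.5 = 64276.6 J > q₁, so all ice melts.
Energy balance: 244.5×4.14×(63.5 − T) = 5971.9 + 16.7×4.14×(T − 0)
1012.23(63.5 − T) = 5971.9 + 69.138 T
64276.6 − 5971.9 = 1081.368 T
T = 58304.7 / 1081.368 = 53.92 °C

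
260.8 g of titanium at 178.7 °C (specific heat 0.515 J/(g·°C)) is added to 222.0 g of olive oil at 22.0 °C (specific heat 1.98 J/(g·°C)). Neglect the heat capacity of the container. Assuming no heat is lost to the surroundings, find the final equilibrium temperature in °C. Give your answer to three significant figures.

Heat lost by titanium = heat gained by olive oil.
(260.8)(0.515)(178.7 − T) = (222.0)(1.98)(T − 22.0)
134.312 (178.7 − T) = 439.56 (T − 22.0)
24002 − 134.312 T = 439.56 T − 9670.3
33672.3 = 573.872 T
T = 58.68 °C

T_f = 58.7 °C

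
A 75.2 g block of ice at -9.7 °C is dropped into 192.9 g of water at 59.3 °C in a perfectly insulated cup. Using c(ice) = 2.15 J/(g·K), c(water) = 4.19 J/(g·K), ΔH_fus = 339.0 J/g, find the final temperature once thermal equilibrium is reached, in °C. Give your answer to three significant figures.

Heat to bring ice to 0 °C and melt it: q₁ = 75.2×2.15×9.7 + 75.2×339.0 = 27061 J
Heat the water can supply cooling to 0 °C: 192.9×4.19×59.3 = 47929.3 J > q₁, so all ice melts.
Energy balance: 192.9×4.19×(59.3 − T) = 27061 + 75.2×4.19×(T − 0)
808.251(59.3 − T) = 27061 + 315.088 T
47929.3 − 27061 = 1123.339 T
T = 20868.3 / 1123.339 = 18.58 °C

T_f = 18.6 °C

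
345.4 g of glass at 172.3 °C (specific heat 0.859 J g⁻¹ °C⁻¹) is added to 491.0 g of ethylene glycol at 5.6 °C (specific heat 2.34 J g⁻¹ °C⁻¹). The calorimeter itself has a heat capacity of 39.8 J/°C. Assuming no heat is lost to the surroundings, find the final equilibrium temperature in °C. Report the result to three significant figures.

Heat lost by glass = heat gained by ethylene glycol + calorimeter.
(345.4)(0.859)(172.3 − T) = [(491.0)(2.34) + 39.8](T − 5.6)
296.6986 (172.3 − T) = 1188.74 (T − 5.6)
51121 − 296.6986 T = 1188.74 T − 6656.9
57777.9 = 1485.4386 T
T = 38.90 °C

T_f = 38.9 °C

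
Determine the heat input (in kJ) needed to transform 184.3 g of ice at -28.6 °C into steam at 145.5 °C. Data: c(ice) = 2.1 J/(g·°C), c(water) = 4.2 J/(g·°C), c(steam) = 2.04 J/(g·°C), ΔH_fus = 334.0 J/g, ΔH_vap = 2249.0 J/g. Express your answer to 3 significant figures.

q1 (heat ice -28.6→0.0 °C): 184.3 × 2.1 × 28.6 = 11069 J
q2 (melt at 0 °C): 184.3 × 334.0 = 61556 J
q3 (heat water 0.0→100.0 °C): 184.3 × 4.2 × 100.0 = 77406 J
q4 (vaporize at 100 °C): 184.3 × 2249.0 = 414491 J
q5 (heat steam 100.0→145.5 °C): 184.3 × 2.04 × 45.5 = 17107 J
Total: 11069 + 61556 + 77406 + 414491 + 17107 = 581629 J = 582 kJ

q = 582 kJ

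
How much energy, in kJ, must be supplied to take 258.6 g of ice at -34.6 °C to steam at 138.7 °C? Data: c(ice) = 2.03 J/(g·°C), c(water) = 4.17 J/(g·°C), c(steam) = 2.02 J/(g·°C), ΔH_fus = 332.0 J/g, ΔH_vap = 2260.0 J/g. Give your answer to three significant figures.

q1 (heat ice -34.6→0.0 °C): 258.6 × 2.03 × 34.6 = 18164 J
q2 (melt at 0 °C): 258.6 × 332.0 = 85855 J
q3 (heat water 0.0→100.0 °C): 258.6 × 4.17 × 100.0 = 107836 J
q4 (vaporize at 100 °C): 258.6 × 2260.0 = 584436 J
q5 (heat steam 100.0→138.7 °C): 258.6 × 2.02 × 38.7 = 20216 J
Total: 18164 + 85855 + 107836 + 584436 + 20216 = 816507 J = 817 kJ

q = 817 kJ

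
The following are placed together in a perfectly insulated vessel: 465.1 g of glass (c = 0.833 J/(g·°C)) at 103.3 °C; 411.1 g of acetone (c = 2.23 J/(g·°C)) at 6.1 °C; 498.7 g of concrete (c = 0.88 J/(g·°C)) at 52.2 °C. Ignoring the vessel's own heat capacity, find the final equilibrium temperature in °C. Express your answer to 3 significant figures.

T_f = 39.3 °C

Σ mᵢcᵢ(T − Tᵢ) = 0  ⇒  T = Σ mᵢcᵢTᵢ / Σ mᵢcᵢ
Σ mᵢcᵢ = 465.1×0.833 + 411.1×2.23 + 498.7×0.88 = 1743.0373
Σ mᵢcᵢTᵢ = 387.4283×103.3 + 916.753×6.1 + 438.856×52.2 = 68522
T = 68522 / 1743.0373 = 39.31 °C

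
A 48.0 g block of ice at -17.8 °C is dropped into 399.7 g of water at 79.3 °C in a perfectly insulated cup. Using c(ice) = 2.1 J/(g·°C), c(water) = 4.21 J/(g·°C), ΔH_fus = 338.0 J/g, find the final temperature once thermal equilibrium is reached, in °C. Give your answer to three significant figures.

T_f = 61.2 °C

Heat to bring ice to 0 °C and melt it: q₁ = 48.0×2.1×17.8 + 48.0×338.0 = 18018 J
Heat the water can supply cooling to 0 °C: 399.7×4.21×79.3 = 133441 J > q₁, so all ice melts.
Energy balance: 399.7×4.21×(79.3 − T) = 18018 + 48.0×4.21×(T − 0)
1682.737(79.3 − T) = 18018 + 202.08 T
133441 − 18018 = 1884.817 T
T = 115423 / 1884.817 = 61.24 °C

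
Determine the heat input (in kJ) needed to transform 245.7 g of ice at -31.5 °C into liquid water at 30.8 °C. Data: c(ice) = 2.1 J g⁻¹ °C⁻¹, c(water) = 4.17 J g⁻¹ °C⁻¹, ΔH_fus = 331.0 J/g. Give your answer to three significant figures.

q1 (heat ice -31.5→0.0 °C): 245.7 × 2.1 × 31.5 = 16253 J
q2 (melt at 0 °C): 245.7 × 331.0 = 81327 J
q3 (heat water 0.0→30.8 °C): 245.7 × 4.17 × 30.8 = 31557 J
Total: 16253 + 81327 + 31557 = 129137 J = 129 kJ

q = 129 kJ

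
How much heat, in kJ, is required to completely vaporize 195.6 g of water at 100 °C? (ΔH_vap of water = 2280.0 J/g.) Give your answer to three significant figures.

q = 446 kJ

q = m × ΔH_vap = 195.6 × 2280.0 = 446000 J = 446 kJ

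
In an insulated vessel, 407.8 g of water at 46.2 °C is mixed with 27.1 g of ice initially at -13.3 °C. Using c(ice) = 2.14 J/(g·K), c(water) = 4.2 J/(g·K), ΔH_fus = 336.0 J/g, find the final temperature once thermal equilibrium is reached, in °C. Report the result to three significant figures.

Heat to bring ice to 0 °C and melt it: q₁ = 27.1×2.14×13.3 + 27.1×336.0 = 9876.9 J
Heat the water can supply cooling to 0 °C: 407.8×4.2×46.2 = 79129.5 J > q₁, so all ice melts.
Energy balance: 407.8×4.2×(46.2 − T) = 9876.9 + 27.1×4.2×(T − 0)
1712.76(46.2 − T) = 9876.9 + 113.82 T
79129.5 − 9876.9 = 1826.58 T
T = 69252.6 / 1826.58 = 37.91 °C

T_f = 37.9 °C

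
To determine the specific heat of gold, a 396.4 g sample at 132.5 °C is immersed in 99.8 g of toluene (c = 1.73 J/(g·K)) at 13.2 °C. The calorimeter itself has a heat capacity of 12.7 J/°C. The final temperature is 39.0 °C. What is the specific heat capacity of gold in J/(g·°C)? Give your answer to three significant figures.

q_gained = (99.8 × 1.73 + 12.7) × (39.0 − 13.2) = 4782 J
q_lost = 396.4 × c × (132.5 − 39.0) = 37063.4 c
Set equal: c = 4782 / 37063.4 = 0.129 J/(g·°C)

c = 0.129 J/(g·°C)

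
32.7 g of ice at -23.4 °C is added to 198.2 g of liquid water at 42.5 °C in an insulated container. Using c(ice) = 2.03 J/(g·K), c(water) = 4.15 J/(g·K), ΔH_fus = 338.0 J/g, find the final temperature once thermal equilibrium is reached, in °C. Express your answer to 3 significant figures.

Heat to bring ice to 0 °C and melt it: q₁ = 32.7×2.03×23.4 + 32.7×338.0 = 12606 J
Heat the water can supply cooling to 0 °C: 198.2×4.15×42.5 = 34957.5 J > q₁, so all ice melts.
Energy balance: 198.2×4.15×(42.5 − T) = 12606 + 32.7×4.15×(T − 0)
822.53(42.5 − T) = 12606 + 135.705 T
34957.5 − 12606 = 958.235 T
T = 22351.5 / 958.235 = 23.33 °C

T_f = 23.3 °C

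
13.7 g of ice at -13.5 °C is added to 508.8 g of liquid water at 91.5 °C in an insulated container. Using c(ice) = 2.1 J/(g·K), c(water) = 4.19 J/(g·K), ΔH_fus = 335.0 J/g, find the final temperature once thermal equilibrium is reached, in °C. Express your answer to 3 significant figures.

T_f = 86.8 °C

Heat to bring ice to 0 °C and melt it: q₁ = 13.7×2.1×13.5 + 13.7×335.0 = 4977.9 J
Heat the water can supply cooling to 0 °C: 508.8×4.19×91.5 = 195066 J > q₁, so all ice melts.
Energy balance: 508.8×4.19×(91.5 − T) = 4977.9 + 13.7×4.19×(T − 0)
2131.872(91.5 − T) = 4977.9 + 57.403 T
195066 − 4977.9 = 2189.275 T
T = 190088.1 / 2189.275 = 86.83 °C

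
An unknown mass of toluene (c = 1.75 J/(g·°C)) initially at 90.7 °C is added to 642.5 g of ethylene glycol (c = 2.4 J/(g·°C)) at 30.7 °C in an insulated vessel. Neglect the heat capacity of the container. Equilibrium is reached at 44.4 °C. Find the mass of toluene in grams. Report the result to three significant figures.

m = 261 g

q_gained = (642.5 × 2.4) × (44.4 − 30.7) = 21130 J
q_lost = m × 1.75 × (90.7 − 44.4) = 81.025 m
m = 21130 / 81.025 = 261 g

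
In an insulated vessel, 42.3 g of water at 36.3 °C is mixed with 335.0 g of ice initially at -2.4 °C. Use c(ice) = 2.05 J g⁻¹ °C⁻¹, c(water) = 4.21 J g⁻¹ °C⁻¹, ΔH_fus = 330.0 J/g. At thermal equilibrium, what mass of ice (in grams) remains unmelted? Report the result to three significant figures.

m_ice remaining = 320 g

Heat to warm all ice to 0 °C: 335.0×2.05×2.4 = 1648.2 J
Heat released by water cooling to 0 °C: 42.3×4.21×36.3 = 6464.4 J
6464.4 J < 1648.2 + 335.0×330.0 = 112198.2 J, so not all ice melts; final T = 0 °C.
Heat left for melting: 6464.4 − 1648.2 = 4816.2 J
Mass melted = 4816.2 / 330.0 = 14.59 g
Ice remaining = 335.0 − 14.59 = 320.41 g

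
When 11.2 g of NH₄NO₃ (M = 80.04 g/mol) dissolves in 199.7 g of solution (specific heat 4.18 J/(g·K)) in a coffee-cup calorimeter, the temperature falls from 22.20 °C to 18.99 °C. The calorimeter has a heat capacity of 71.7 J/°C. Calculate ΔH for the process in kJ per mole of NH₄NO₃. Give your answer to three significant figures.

ΔH = 20.8 kJ/mol

|ΔT| = |18.99 − 22.20| = 3.21 °C
|q_surr| = (199.7 × 4.18 + 71.7) × 3.21 = 906.446 × 3.21 = 2910 J
n(NH₄NO₃) = 11.2 / 80.04 = 0.1399 mol
Temperature fell, so q_rxn = +|q_surr| = 2.910 kJ
ΔH = q_rxn / n = 20.80 kJ/mol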